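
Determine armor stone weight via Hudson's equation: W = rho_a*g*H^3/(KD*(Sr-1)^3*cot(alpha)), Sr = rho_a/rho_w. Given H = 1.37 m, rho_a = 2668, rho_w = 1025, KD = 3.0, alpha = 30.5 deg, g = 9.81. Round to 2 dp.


Sr = rho_a / rho_w = 2668 / 1025 = 2.602927
(Sr - 1) = 1.602927
(Sr - 1)^3 = 4.118519
cot(30.5) = 1 / tan(30.5) = 1 / 0.589045 = 1.697663
Numerator = 2668 * 9.81 * 1.37^3 = 67300.2278
Denominator = 3.0 * 4.118519 * 1.697663 = 20.975574
W = 67300.2278 / 20.975574
W = 3208.50 N

3208.50


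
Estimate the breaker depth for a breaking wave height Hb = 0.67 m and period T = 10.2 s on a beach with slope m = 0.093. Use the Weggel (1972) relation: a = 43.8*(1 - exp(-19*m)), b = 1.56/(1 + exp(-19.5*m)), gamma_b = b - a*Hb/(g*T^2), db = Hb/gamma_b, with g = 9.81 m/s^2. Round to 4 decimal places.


a = 43.8 * (1 - exp(-19 * m))
exp(-19 * 0.093) = exp(-1.7670) = 0.170845
a = 43.8 * (1 - 0.170845) = 36.317000
b = 1.56 / (1 + exp(-19.5 * m))
exp(-19.5 * 0.093) = exp(-1.8135) = 0.163082
b = 1.56 / (1 + 0.163082) = 1.341264
Hb / (g * T^2) = 0.67 / (9.81 * 10.2^2) = 0.67 / 1020.6324 = 0.00065646
gamma_b = b - a * Hb/(g*T^2) = 1.341264 - 36.317000 * 0.00065646 = 1.317423
db = Hb / gamma_b = 0.67 / 1.317423
db = 0.5086 m

0.5086


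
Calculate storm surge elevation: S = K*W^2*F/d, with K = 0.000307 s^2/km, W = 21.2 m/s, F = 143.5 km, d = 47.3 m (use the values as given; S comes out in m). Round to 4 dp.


S = K * W^2 * F / d
W^2 = 21.2^2 = 449.44
S = 0.000307 * 449.44 * 143.5 / 47.3
Numerator = 0.000307 * 449.44 * 143.5 = 19.799854
S = 19.799854 / 47.3 = 0.4186 m

0.4186


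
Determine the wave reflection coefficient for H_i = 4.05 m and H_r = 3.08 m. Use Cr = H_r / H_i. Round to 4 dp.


Cr = H_r / H_i
Cr = 3.08 / 4.05
Cr = 0.7605

0.7605


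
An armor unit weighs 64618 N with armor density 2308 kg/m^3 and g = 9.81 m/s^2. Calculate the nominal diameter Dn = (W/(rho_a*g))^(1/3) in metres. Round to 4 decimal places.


V = W / (rho_a * g)
V = 64618 / (2308 * 9.81)
V = 64618 / 22641.48
V = 2.853965 m^3
Dn = V^(1/3) = 2.853965^(1/3)
Dn = 1.4185 m

1.4185


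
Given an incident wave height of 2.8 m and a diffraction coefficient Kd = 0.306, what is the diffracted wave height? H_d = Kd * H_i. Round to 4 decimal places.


H_d = Kd * H_i
H_d = 0.306 * 2.8
H_d = 0.8568 m

0.8568


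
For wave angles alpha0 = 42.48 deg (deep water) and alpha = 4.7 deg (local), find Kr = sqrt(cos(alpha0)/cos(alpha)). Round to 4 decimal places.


Kr = sqrt(cos(alpha0) / cos(alpha))
cos(42.48) = 0.737513
cos(4.7) = 0.996637
Kr = sqrt(0.737513 / 0.996637)
Kr = sqrt(0.740001)
Kr = 0.8602

0.8602


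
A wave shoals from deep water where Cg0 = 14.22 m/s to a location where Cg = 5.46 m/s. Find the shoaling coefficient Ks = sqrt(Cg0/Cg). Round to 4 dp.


Ks = sqrt(Cg0 / Cg)
Ks = sqrt(14.22 / 5.46)
Ks = sqrt(2.6044)
Ks = 1.6138

1.6138


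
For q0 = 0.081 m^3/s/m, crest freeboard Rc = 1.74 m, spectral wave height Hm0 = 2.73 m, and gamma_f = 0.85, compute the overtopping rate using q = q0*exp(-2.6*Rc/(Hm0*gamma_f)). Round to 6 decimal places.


q = q0 * exp(-2.6 * Rc / (Hm0 * gamma_f))
Exponent = -2.6 * 1.74 / (2.73 * 0.85)
= -2.6 * 1.74 / 2.3205
= -1.949580
exp(-1.949580) = 0.142334
q = 0.081 * 0.142334
q = 0.011529 m^3/s/m

0.011529


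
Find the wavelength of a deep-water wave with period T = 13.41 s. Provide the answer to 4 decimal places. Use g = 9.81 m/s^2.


L0 = g * T^2 / (2 * pi)
L0 = 9.81 * 13.41^2 / (2 * pi)
L0 = 9.81 * 179.8281 / 6.28319
L0 = 1764.1137 / 6.28319
L0 = 280.7674 m

280.7674


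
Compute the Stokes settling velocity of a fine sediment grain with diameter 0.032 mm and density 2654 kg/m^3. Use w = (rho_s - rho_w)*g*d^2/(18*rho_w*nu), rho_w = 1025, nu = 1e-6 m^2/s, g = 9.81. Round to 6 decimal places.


w = (rho_s - rho_w) * g * d^2 / (18 * rho_w * nu)
d = 0.032 mm = 0.000032 m
rho_s - rho_w = 2654 - 1025 = 1629
Numerator = 1629 * 9.81 * (0.000032)^2 = 0.000016364022
Denominator = 18 * 1025 * 1e-6 = 0.018450
w = 0.000887 m/s

0.000887


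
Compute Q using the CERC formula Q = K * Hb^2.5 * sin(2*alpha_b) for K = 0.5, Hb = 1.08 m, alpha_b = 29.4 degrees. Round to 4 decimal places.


Q = K * Hb^2.5 * sin(2 * alpha_b)
Hb^2.5 = 1.08^2.5 = 1.212158
sin(2 * 29.4) = sin(58.8) = 0.855364
Q = 0.5 * 1.212158 * 0.855364
Q = 0.5184 m^3/s

0.5184


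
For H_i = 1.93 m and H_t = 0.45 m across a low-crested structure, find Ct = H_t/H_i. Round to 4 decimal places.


Ct = H_t / H_i
Ct = 0.45 / 1.93
Ct = 0.2332

0.2332


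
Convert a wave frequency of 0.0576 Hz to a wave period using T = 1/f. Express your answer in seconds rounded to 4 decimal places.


T = 1 / f
T = 1 / 0.0576
T = 17.3611 s

17.3611


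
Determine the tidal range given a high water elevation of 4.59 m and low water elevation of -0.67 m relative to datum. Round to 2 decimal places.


Tidal range = High water - Low water
Tidal range = 4.59 - (-0.67)
Tidal range = 5.26 m

5.26


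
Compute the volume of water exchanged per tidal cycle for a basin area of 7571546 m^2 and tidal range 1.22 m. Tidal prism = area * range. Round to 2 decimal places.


Tidal prism = Area * Tidal range
P = 7571546 * 1.22
P = 9237286.12 m^3

9237286.12


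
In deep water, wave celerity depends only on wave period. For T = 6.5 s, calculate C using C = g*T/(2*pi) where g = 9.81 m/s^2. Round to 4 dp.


We use the deep-water celerity formula:
C = g * T / (2 * pi)
C = 9.81 * 6.5 / (2 * 3.14159...)
C = 63.765000 / 6.283185
C = 10.1485 m/s

10.1485


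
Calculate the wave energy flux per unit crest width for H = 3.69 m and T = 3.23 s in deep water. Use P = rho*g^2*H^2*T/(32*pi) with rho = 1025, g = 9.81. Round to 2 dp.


P = rho * g^2 * H^2 * T / (32 * pi)
P = 1025 * 9.81^2 * 3.69^2 * 3.23 / (32 * pi)
P = 1025 * 96.2361 * 13.6161 * 3.23 / 100.53096
P = 43153.63 W/m

43153.63


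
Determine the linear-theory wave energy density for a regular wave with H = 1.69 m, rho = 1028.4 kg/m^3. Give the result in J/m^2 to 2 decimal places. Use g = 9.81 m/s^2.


E = (1/8) * rho * g * H^2
E = (1/8) * 1028.4 * 9.81 * 1.69^2
E = 0.125 * 1028.4 * 9.81 * 2.8561
E = 3601.76 J/m^2

3601.76


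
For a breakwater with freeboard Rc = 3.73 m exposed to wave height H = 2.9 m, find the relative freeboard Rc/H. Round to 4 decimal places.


Relative freeboard = Rc / H
= 3.73 / 2.9
= 1.2862

1.2862


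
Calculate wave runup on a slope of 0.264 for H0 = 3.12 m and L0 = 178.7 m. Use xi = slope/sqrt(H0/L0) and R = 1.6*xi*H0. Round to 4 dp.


xi = slope / sqrt(H0/L0)
H0/L0 = 3.12/178.7 = 0.017459
sqrt(0.017459) = 0.132134
xi = 0.264 / 0.132134 = 1.997970
R = 1.6 * xi * H0 = 1.6 * 1.997970 * 3.12
R = 9.9739 m

9.9739


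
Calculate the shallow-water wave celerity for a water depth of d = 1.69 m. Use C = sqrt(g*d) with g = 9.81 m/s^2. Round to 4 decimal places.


Using the shallow-water approximation:
C = sqrt(g * d) = sqrt(9.81 * 1.69)
C = sqrt(16.5789)
C = 4.0717 m/s

4.0717


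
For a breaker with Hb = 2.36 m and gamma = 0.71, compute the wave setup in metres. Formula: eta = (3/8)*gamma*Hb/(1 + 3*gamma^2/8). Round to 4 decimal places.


eta = (3/8) * gamma * Hb / (1 + 3*gamma^2/8)
Numerator = (3/8) * 0.71 * 2.36 = 0.628350
Denominator = 1 + 3*0.71^2/8 = 1 + 0.189038 = 1.189038
eta = 0.628350 / 1.189038
eta = 0.5285 m

0.5285


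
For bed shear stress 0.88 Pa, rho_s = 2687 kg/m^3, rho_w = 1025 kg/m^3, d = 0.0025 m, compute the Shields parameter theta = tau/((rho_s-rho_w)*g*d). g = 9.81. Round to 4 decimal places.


theta = tau / ((rho_s - rho_w) * g * d)
rho_s - rho_w = 2687 - 1025 = 1662
Denominator = 1662 * 9.81 * 0.0025 = 40.760550
theta = 0.88 / 40.760550
theta = 0.0216

0.0216


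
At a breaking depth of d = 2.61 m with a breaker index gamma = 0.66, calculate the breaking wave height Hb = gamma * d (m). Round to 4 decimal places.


Hb = gamma * d
Hb = 0.66 * 2.61
Hb = 1.7226 m

1.7226


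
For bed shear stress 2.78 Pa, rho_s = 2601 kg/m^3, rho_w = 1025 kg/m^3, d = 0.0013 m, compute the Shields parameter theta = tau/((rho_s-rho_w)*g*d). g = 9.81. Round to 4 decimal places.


theta = tau / ((rho_s - rho_w) * g * d)
rho_s - rho_w = 2601 - 1025 = 1576
Denominator = 1576 * 9.81 * 0.0013 = 20.098728
theta = 2.78 / 20.098728
theta = 0.1383

0.1383


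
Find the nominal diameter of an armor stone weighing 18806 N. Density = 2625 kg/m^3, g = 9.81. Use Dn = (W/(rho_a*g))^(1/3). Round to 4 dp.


V = W / (rho_a * g)
V = 18806 / (2625 * 9.81)
V = 18806 / 25751.25
V = 0.730295 m^3
Dn = V^(1/3) = 0.730295^(1/3)
Dn = 0.9005 m

0.9005


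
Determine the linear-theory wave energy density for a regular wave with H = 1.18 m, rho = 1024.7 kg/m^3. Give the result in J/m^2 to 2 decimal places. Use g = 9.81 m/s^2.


E = (1/8) * rho * g * H^2
E = (1/8) * 1024.7 * 9.81 * 1.18^2
E = 0.125 * 1024.7 * 9.81 * 1.3924
E = 1749.60 J/m^2

1749.60


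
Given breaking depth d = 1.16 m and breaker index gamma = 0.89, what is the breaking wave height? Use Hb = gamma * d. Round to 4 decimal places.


Hb = gamma * d
Hb = 0.89 * 1.16
Hb = 1.0324 m

1.0324


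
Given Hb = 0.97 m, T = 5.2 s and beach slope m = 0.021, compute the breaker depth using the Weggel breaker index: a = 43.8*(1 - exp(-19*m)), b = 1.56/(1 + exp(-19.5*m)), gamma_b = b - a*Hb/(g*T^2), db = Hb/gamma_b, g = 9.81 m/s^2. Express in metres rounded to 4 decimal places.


a = 43.8 * (1 - exp(-19 * m))
exp(-19 * 0.021) = exp(-0.3990) = 0.670991
a = 43.8 * (1 - 0.670991) = 14.410607
b = 1.56 / (1 + exp(-19.5 * m))
exp(-19.5 * 0.021) = exp(-0.4095) = 0.663982
b = 1.56 / (1 + 0.663982) = 0.937510
Hb / (g * T^2) = 0.97 / (9.81 * 5.2^2) = 0.97 / 265.2624 = 0.00365676
gamma_b = b - a * Hb/(g*T^2) = 0.937510 - 14.410607 * 0.00365676 = 0.884814
db = Hb / gamma_b = 0.97 / 0.884814
db = 1.0963 m

1.0963


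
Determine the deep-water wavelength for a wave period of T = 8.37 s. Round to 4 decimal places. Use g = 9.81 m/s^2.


L0 = g * T^2 / (2 * pi)
L0 = 9.81 * 8.37^2 / (2 * pi)
L0 = 9.81 * 70.0569 / 6.28319
L0 = 687.2582 / 6.28319
L0 = 109.3805 m

109.3805


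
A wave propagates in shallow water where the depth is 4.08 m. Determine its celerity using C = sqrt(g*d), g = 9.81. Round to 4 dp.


Using the shallow-water approximation:
C = sqrt(g * d) = sqrt(9.81 * 4.08)
C = sqrt(40.0248)
C = 6.3265 m/s

6.3265


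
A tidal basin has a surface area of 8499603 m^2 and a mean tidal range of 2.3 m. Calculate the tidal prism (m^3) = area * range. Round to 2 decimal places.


Tidal prism = Area * Tidal range
P = 8499603 * 2.3
P = 19549086.90 m^3

19549086.90


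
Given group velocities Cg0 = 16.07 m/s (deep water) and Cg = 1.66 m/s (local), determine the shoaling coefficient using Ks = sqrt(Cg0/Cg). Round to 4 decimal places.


Ks = sqrt(Cg0 / Cg)
Ks = sqrt(16.07 / 1.66)
Ks = sqrt(9.6807)
Ks = 3.1114

3.1114


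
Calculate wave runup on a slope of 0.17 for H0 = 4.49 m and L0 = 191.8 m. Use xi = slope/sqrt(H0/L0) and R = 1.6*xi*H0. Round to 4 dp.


xi = slope / sqrt(H0/L0)
H0/L0 = 4.49/191.8 = 0.023410
sqrt(0.023410) = 0.153003
xi = 0.17 / 0.153003 = 1.111092
R = 1.6 * xi * H0 = 1.6 * 1.111092 * 4.49
R = 7.9821 m

7.9821


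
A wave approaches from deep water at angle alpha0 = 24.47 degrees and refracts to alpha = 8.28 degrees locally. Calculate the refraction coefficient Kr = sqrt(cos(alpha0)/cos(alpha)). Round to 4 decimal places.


Kr = sqrt(cos(alpha0) / cos(alpha))
cos(24.47) = 0.910178
cos(8.28) = 0.989576
Kr = sqrt(0.910178 / 0.989576)
Kr = sqrt(0.919766)
Kr = 0.9590

0.9590


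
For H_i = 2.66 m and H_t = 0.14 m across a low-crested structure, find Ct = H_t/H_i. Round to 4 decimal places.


Ct = H_t / H_i
Ct = 0.14 / 2.66
Ct = 0.0526

0.0526


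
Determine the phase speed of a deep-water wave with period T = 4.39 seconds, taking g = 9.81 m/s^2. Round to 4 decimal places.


We use the deep-water celerity formula:
C = g * T / (2 * pi)
C = 9.81 * 4.39 / (2 * 3.14159...)
C = 43.065900 / 6.283185
C = 6.8542 m/s

6.8542


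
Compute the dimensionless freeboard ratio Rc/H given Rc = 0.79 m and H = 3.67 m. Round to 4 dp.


Relative freeboard = Rc / H
= 0.79 / 3.67
= 0.2153

0.2153


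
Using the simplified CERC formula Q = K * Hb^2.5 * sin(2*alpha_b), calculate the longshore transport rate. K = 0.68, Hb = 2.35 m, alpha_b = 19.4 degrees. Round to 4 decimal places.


Q = K * Hb^2.5 * sin(2 * alpha_b)
Hb^2.5 = 2.35^2.5 = 8.465832
sin(2 * 19.4) = sin(38.8) = 0.626604
Q = 0.68 * 8.465832 * 0.626604
Q = 3.6072 m^3/s

3.6072


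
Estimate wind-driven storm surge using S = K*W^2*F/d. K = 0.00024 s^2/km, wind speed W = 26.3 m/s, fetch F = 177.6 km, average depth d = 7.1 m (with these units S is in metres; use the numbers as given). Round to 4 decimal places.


S = K * W^2 * F / d
W^2 = 26.3^2 = 691.69
S = 0.00024 * 691.69 * 177.6 / 7.1
Numerator = 0.00024 * 691.69 * 177.6 = 29.482595
S = 29.482595 / 7.1 = 4.1525 m

4.1525


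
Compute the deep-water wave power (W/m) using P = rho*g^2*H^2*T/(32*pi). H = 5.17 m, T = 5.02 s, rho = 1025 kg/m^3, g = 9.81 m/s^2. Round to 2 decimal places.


P = rho * g^2 * H^2 * T / (32 * pi)
P = 1025 * 9.81^2 * 5.17^2 * 5.02 / (32 * pi)
P = 1025 * 96.2361 * 26.7289 * 5.02 / 100.53096
P = 131657.87 W/m

131657.87


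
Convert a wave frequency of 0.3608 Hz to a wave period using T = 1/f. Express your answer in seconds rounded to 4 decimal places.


T = 1 / f
T = 1 / 0.3608
T = 2.7716 s

2.7716


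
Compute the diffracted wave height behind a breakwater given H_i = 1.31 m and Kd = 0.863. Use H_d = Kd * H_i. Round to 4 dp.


H_d = Kd * H_i
H_d = 0.863 * 1.31
H_d = 1.1305 m

1.1305


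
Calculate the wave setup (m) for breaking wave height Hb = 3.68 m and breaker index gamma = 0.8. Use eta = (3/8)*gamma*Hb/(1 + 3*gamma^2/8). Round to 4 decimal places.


eta = (3/8) * gamma * Hb / (1 + 3*gamma^2/8)
Numerator = (3/8) * 0.8 * 3.68 = 1.104000
Denominator = 1 + 3*0.8^2/8 = 1 + 0.240000 = 1.240000
eta = 1.104000 / 1.240000
eta = 0.8903 m

0.8903


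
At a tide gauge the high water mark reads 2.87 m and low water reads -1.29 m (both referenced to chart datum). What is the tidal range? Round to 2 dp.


Tidal range = High water - Low water
Tidal range = 2.87 - (-1.29)
Tidal range = 4.16 m

4.16


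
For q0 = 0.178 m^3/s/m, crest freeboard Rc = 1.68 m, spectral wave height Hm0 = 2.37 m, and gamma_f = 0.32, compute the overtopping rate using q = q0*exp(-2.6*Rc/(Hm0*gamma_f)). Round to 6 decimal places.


q = q0 * exp(-2.6 * Rc / (Hm0 * gamma_f))
Exponent = -2.6 * 1.68 / (2.37 * 0.32)
= -2.6 * 1.68 / 0.7584
= -5.759494
exp(-5.759494) = 0.003153
q = 0.178 * 0.003153
q = 0.000561 m^3/s/m

0.000561


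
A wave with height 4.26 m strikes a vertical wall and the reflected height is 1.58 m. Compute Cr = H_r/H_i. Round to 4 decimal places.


Cr = H_r / H_i
Cr = 1.58 / 4.26
Cr = 0.3709

0.3709


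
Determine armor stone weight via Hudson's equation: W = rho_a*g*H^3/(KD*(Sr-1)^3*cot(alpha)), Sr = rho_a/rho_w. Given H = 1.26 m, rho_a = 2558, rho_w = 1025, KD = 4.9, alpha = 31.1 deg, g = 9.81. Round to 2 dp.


Sr = rho_a / rho_w = 2558 / 1025 = 2.495610
(Sr - 1) = 1.495610
(Sr - 1)^3 = 3.345453
cot(31.1) = 1 / tan(31.1) = 1 / 0.603239 = 1.657719
Numerator = 2558 * 9.81 * 1.26^3 = 50197.3953
Denominator = 4.9 * 3.345453 * 1.657719 = 27.174518
W = 50197.3953 / 27.174518
W = 1847.22 N

1847.22


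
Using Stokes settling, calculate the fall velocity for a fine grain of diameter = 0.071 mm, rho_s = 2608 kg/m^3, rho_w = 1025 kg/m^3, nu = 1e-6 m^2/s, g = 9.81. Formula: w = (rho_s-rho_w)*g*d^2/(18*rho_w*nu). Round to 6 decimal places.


w = (rho_s - rho_w) * g * d^2 / (18 * rho_w * nu)
d = 0.071 mm = 0.000071 m
rho_s - rho_w = 2608 - 1025 = 1583
Numerator = 1583 * 9.81 * (0.000071)^2 = 0.000078282848
Denominator = 18 * 1025 * 1e-6 = 0.018450
w = 0.004243 m/s

0.004243


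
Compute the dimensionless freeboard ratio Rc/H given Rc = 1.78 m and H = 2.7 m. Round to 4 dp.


Relative freeboard = Rc / H
= 1.78 / 2.7
= 0.6593

0.6593


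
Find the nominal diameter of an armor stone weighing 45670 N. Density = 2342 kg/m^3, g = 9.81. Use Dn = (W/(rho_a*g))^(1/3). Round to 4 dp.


V = W / (rho_a * g)
V = 45670 / (2342 * 9.81)
V = 45670 / 22975.02
V = 1.987811 m^3
Dn = V^(1/3) = 1.987811^(1/3)
Dn = 1.2574 m

1.2574


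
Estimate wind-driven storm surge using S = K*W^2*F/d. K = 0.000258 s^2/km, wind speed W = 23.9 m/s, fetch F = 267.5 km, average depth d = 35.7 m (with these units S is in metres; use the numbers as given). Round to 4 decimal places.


S = K * W^2 * F / d
W^2 = 23.9^2 = 571.21
S = 0.000258 * 571.21 * 267.5 / 35.7
Numerator = 0.000258 * 571.21 * 267.5 = 39.422058
S = 39.422058 / 35.7 = 1.1043 m

1.1043


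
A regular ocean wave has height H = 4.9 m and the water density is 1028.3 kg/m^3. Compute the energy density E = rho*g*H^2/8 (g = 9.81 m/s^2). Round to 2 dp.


E = (1/8) * rho * g * H^2
E = (1/8) * 1028.3 * 9.81 * 4.9^2
E = 0.125 * 1028.3 * 9.81 * 24.0100
E = 30275.48 J/m^2

30275.48


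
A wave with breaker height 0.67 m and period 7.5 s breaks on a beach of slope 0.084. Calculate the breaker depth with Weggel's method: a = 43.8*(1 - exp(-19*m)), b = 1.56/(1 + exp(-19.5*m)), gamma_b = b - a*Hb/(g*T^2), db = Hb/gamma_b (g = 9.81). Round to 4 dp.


a = 43.8 * (1 - exp(-19 * m))
exp(-19 * 0.084) = exp(-1.5960) = 0.202706
a = 43.8 * (1 - 0.202706) = 34.921489
b = 1.56 / (1 + exp(-19.5 * m))
exp(-19.5 * 0.084) = exp(-1.6380) = 0.194368
b = 1.56 / (1 + 0.194368) = 1.306130
Hb / (g * T^2) = 0.67 / (9.81 * 7.5^2) = 0.67 / 551.8125 = 0.00121418
gamma_b = b - a * Hb/(g*T^2) = 1.306130 - 34.921489 * 0.00121418 = 1.263729
db = Hb / gamma_b = 0.67 / 1.263729
db = 0.5302 m

0.5302


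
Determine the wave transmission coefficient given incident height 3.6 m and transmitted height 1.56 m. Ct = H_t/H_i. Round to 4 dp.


Ct = H_t / H_i
Ct = 1.56 / 3.6
Ct = 0.4333

0.4333


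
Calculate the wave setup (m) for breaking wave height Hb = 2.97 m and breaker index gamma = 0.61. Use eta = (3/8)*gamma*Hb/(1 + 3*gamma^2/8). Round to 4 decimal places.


eta = (3/8) * gamma * Hb / (1 + 3*gamma^2/8)
Numerator = (3/8) * 0.61 * 2.97 = 0.679388
Denominator = 1 + 3*0.61^2/8 = 1 + 0.139538 = 1.139538
eta = 0.679388 / 1.139538
eta = 0.5962 m

0.5962


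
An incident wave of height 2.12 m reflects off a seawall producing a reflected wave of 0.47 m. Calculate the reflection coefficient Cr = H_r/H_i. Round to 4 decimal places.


Cr = H_r / H_i
Cr = 0.47 / 2.12
Cr = 0.2217

0.2217


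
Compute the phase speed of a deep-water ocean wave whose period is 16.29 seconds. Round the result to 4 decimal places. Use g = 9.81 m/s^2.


We use the deep-water celerity formula:
C = g * T / (2 * pi)
C = 9.81 * 16.29 / (2 * 3.14159...)
C = 159.804900 / 6.283185
C = 25.4337 m/s

25.4337


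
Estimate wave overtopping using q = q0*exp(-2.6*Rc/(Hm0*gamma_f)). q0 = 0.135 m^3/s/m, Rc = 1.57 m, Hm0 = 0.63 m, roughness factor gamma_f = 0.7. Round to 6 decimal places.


q = q0 * exp(-2.6 * Rc / (Hm0 * gamma_f))
Exponent = -2.6 * 1.57 / (0.63 * 0.7)
= -2.6 * 1.57 / 0.4410
= -9.256236
exp(-9.256236) = 0.000096
q = 0.135 * 0.000096
q = 0.000013 m^3/s/m

0.000013


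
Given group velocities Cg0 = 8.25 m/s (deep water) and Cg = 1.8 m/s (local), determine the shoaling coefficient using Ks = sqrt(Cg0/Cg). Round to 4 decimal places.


Ks = sqrt(Cg0 / Cg)
Ks = sqrt(8.25 / 1.8)
Ks = sqrt(4.5833)
Ks = 2.1409

2.1409


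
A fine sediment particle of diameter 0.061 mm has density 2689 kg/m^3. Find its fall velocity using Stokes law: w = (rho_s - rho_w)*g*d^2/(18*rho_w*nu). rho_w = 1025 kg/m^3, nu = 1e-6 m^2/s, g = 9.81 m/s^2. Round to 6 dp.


w = (rho_s - rho_w) * g * d^2 / (18 * rho_w * nu)
d = 0.061 mm = 0.000061 m
rho_s - rho_w = 2689 - 1025 = 1664
Numerator = 1664 * 9.81 * (0.000061)^2 = 0.000060741009
Denominator = 18 * 1025 * 1e-6 = 0.018450
w = 0.003292 m/s

0.003292


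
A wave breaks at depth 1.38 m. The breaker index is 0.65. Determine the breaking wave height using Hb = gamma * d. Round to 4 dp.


Hb = gamma * d
Hb = 0.65 * 1.38
Hb = 0.8970 m

0.8970


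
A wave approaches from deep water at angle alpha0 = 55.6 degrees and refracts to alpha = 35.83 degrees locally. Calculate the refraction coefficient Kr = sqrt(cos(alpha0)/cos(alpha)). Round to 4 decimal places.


Kr = sqrt(cos(alpha0) / cos(alpha))
cos(55.6) = 0.564967
cos(35.83) = 0.810757
Kr = sqrt(0.564967 / 0.810757)
Kr = sqrt(0.696839)
Kr = 0.8348

0.8348


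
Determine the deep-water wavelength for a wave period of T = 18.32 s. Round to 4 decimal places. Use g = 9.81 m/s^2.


L0 = g * T^2 / (2 * pi)
L0 = 9.81 * 18.32^2 / (2 * pi)
L0 = 9.81 * 335.6224 / 6.28319
L0 = 3292.4557 / 6.28319
L0 = 524.0106 m

524.0106


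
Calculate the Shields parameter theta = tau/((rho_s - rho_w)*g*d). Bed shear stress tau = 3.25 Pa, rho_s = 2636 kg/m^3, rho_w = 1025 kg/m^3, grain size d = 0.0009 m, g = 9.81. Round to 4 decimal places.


theta = tau / ((rho_s - rho_w) * g * d)
rho_s - rho_w = 2636 - 1025 = 1611
Denominator = 1611 * 9.81 * 0.0009 = 14.223519
theta = 3.25 / 14.223519
theta = 0.2285

0.2285


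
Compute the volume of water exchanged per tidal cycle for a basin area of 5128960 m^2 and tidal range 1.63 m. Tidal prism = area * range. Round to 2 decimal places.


Tidal prism = Area * Tidal range
P = 5128960 * 1.63
P = 8360204.80 m^3

8360204.80


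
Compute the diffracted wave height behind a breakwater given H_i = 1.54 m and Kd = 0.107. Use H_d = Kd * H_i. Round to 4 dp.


H_d = Kd * H_i
H_d = 0.107 * 1.54
H_d = 0.1648 m

0.1648


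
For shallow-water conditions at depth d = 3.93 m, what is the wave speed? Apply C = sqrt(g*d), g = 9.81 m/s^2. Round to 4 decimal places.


Using the shallow-water approximation:
C = sqrt(g * d) = sqrt(9.81 * 3.93)
C = sqrt(38.5533)
C = 6.2091 m/s

6.2091


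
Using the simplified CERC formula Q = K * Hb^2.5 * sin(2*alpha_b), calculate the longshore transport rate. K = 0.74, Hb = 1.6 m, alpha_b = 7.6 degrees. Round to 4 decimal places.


Q = K * Hb^2.5 * sin(2 * alpha_b)
Hb^2.5 = 1.6^2.5 = 3.238172
sin(2 * 7.6) = sin(15.2) = 0.262189
Q = 0.74 * 3.238172 * 0.262189
Q = 0.6283 m^3/s

0.6283


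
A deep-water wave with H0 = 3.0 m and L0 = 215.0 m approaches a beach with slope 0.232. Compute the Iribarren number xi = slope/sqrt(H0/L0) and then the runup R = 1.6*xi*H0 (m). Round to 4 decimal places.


xi = slope / sqrt(H0/L0)
H0/L0 = 3.0/215.0 = 0.013953
sqrt(0.013953) = 0.118125
xi = 0.232 / 0.118125 = 1.964023
R = 1.6 * xi * H0 = 1.6 * 1.964023 * 3.0
R = 9.4273 m

9.4273


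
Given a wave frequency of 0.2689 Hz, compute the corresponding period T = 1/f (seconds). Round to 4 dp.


T = 1 / f
T = 1 / 0.2689
T = 3.7189 s

3.7189


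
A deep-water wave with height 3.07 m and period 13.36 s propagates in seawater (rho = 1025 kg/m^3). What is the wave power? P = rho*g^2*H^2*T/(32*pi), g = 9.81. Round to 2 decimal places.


P = rho * g^2 * H^2 * T / (32 * pi)
P = 1025 * 9.81^2 * 3.07^2 * 13.36 / (32 * pi)
P = 1025 * 96.2361 * 9.4249 * 13.36 / 100.53096
P = 123550.71 W/m

123550.71


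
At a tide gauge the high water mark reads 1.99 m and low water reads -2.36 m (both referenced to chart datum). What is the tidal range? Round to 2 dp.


Tidal range = High water - Low water
Tidal range = 1.99 - (-2.36)
Tidal range = 4.35 m

4.35


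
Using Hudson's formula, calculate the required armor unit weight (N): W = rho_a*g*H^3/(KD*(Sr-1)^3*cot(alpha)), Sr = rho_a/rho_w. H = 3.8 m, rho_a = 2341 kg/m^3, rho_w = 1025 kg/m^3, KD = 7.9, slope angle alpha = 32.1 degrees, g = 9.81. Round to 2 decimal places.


Sr = rho_a / rho_w = 2341 / 1025 = 2.283902
(Sr - 1) = 1.283902
(Sr - 1)^3 = 2.116392
cot(32.1) = 1 / tan(32.1) = 1 / 0.627299 = 1.594137
Numerator = 2341 * 9.81 * 3.8^3 = 1260147.0031
Denominator = 7.9 * 2.116392 * 1.594137 = 26.653159
W = 1260147.0031 / 26.653159
W = 47279.46 N

47279.46


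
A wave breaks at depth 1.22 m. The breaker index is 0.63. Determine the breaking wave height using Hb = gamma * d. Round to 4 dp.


Hb = gamma * d
Hb = 0.63 * 1.22
Hb = 0.7686 m

0.7686


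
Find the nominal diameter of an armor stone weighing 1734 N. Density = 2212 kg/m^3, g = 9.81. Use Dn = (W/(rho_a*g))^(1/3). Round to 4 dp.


V = W / (rho_a * g)
V = 1734 / (2212 * 9.81)
V = 1734 / 21699.72
V = 0.079909 m^3
Dn = V^(1/3) = 0.079909^(1/3)
Dn = 0.4307 m

0.4307


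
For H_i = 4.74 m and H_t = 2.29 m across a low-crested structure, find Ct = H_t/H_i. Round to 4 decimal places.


Ct = H_t / H_i
Ct = 2.29 / 4.74
Ct = 0.4831

0.4831


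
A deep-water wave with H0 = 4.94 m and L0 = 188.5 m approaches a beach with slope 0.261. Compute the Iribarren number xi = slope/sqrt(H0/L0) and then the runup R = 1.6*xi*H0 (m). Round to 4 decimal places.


xi = slope / sqrt(H0/L0)
H0/L0 = 4.94/188.5 = 0.026207
sqrt(0.026207) = 0.161885
xi = 0.261 / 0.161885 = 1.612251
R = 1.6 * xi * H0 = 1.6 * 1.612251 * 4.94
R = 12.7432 m

12.7432


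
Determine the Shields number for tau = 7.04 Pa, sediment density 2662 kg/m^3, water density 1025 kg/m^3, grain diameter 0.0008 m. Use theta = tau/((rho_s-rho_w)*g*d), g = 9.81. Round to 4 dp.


theta = tau / ((rho_s - rho_w) * g * d)
rho_s - rho_w = 2662 - 1025 = 1637
Denominator = 1637 * 9.81 * 0.0008 = 12.847176
theta = 7.04 / 12.847176
theta = 0.5480

0.5480


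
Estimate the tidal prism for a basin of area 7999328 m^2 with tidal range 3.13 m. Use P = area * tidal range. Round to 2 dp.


Tidal prism = Area * Tidal range
P = 7999328 * 3.13
P = 25037896.64 m^3

25037896.64


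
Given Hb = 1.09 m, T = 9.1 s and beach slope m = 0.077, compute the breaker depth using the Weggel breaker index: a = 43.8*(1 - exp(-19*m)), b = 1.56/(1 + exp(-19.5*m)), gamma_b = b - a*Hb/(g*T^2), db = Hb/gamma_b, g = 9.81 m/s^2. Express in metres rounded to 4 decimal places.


a = 43.8 * (1 - exp(-19 * m))
exp(-19 * 0.077) = exp(-1.4630) = 0.231541
a = 43.8 * (1 - 0.231541) = 33.658521
b = 1.56 / (1 + exp(-19.5 * m))
exp(-19.5 * 0.077) = exp(-1.5015) = 0.222796
b = 1.56 / (1 + 0.222796) = 1.275765
Hb / (g * T^2) = 1.09 / (9.81 * 9.1^2) = 1.09 / 812.3661 = 0.00134176
gamma_b = b - a * Hb/(g*T^2) = 1.275765 - 33.658521 * 0.00134176 = 1.230603
db = Hb / gamma_b = 1.09 / 1.230603
db = 0.8857 m

0.8857


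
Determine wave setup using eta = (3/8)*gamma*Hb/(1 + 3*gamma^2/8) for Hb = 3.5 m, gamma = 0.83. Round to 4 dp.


eta = (3/8) * gamma * Hb / (1 + 3*gamma^2/8)
Numerator = (3/8) * 0.83 * 3.5 = 1.089375
Denominator = 1 + 3*0.83^2/8 = 1 + 0.258338 = 1.258338
eta = 1.089375 / 1.258338
eta = 0.8657 m

0.8657


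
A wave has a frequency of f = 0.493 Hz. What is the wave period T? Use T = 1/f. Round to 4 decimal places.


T = 1 / f
T = 1 / 0.493
T = 2.0284 s

2.0284


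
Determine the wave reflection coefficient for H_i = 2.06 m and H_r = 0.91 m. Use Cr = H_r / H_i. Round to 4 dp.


Cr = H_r / H_i
Cr = 0.91 / 2.06
Cr = 0.4417

0.4417


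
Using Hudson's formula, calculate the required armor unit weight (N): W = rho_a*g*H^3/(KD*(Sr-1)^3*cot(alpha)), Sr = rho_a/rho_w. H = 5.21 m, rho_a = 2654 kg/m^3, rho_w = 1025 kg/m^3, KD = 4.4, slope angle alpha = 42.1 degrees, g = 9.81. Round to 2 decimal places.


Sr = rho_a / rho_w = 2654 / 1025 = 2.589268
(Sr - 1) = 1.589268
(Sr - 1)^3 = 4.014132
cot(42.1) = 1 / tan(42.1) = 1 / 0.903569 = 1.106722
Numerator = 2654 * 9.81 * 5.21^3 = 3681994.1640
Denominator = 4.4 * 4.014132 * 1.106722 = 19.547123
W = 3681994.1640 / 19.547123
W = 188365.02 N

188365.02


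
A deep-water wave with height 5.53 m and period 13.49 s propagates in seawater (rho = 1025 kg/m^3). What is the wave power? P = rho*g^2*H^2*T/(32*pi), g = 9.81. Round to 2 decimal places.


P = rho * g^2 * H^2 * T / (32 * pi)
P = 1025 * 9.81^2 * 5.53^2 * 13.49 / (32 * pi)
P = 1025 * 96.2361 * 30.5809 * 13.49 / 100.53096
P = 404784.84 W/m

404784.84


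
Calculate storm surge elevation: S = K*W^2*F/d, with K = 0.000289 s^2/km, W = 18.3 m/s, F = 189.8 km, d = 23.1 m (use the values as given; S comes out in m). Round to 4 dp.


S = K * W^2 * F / d
W^2 = 18.3^2 = 334.89
S = 0.000289 * 334.89 * 189.8 / 23.1
Numerator = 0.000289 * 334.89 * 189.8 = 18.369453
S = 18.369453 / 23.1 = 0.7952 m

0.7952


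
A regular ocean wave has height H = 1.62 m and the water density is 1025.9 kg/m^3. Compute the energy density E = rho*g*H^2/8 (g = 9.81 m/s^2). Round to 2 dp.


E = (1/8) * rho * g * H^2
E = (1/8) * 1025.9 * 9.81 * 1.62^2
E = 0.125 * 1025.9 * 9.81 * 2.6244
E = 3301.52 J/m^2

3301.52


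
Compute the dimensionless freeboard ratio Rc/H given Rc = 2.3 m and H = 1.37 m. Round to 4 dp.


Relative freeboard = Rc / H
= 2.3 / 1.37
= 1.6788

1.6788


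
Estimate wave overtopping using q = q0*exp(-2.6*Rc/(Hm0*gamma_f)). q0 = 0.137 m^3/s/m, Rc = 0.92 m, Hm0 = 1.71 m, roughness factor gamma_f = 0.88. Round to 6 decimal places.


q = q0 * exp(-2.6 * Rc / (Hm0 * gamma_f))
Exponent = -2.6 * 0.92 / (1.71 * 0.88)
= -2.6 * 0.92 / 1.5048
= -1.589580
exp(-1.589580) = 0.204011
q = 0.137 * 0.204011
q = 0.027950 m^3/s/m

0.027950


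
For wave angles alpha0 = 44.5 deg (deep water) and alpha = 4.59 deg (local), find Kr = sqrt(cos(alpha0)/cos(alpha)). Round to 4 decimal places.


Kr = sqrt(cos(alpha0) / cos(alpha))
cos(44.5) = 0.713250
cos(4.59) = 0.996793
Kr = sqrt(0.713250 / 0.996793)
Kr = sqrt(0.715545)
Kr = 0.8459

0.8459


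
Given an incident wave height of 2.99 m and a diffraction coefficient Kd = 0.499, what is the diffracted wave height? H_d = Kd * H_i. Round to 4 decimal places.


H_d = Kd * H_i
H_d = 0.499 * 2.99
H_d = 1.4920 m

1.4920


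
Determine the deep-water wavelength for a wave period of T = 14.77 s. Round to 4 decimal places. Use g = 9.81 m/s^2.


L0 = g * T^2 / (2 * pi)
L0 = 9.81 * 14.77^2 / (2 * pi)
L0 = 9.81 * 218.1529 / 6.28319
L0 = 2140.0799 / 6.28319
L0 = 340.6043 m

340.6043


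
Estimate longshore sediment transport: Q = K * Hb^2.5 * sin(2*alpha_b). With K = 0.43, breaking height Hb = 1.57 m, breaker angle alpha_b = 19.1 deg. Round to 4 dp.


Q = K * Hb^2.5 * sin(2 * alpha_b)
Hb^2.5 = 1.57^2.5 = 3.088511
sin(2 * 19.1) = sin(38.2) = 0.618408
Q = 0.43 * 3.088511 * 0.618408
Q = 0.8213 m^3/s

0.8213


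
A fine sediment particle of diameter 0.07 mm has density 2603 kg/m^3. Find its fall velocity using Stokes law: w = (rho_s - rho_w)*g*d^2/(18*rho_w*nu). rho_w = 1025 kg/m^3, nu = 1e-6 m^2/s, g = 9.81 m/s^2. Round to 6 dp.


w = (rho_s - rho_w) * g * d^2 / (18 * rho_w * nu)
d = 0.07 mm = 0.000070 m
rho_s - rho_w = 2603 - 1025 = 1578
Numerator = 1578 * 9.81 * (0.000070)^2 = 0.000075852882
Denominator = 18 * 1025 * 1e-6 = 0.018450
w = 0.004111 m/s

0.004111


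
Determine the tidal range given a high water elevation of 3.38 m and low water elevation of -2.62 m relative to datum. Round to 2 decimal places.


Tidal range = High water - Low water
Tidal range = 3.38 - (-2.62)
Tidal range = 6.00 m

6.00


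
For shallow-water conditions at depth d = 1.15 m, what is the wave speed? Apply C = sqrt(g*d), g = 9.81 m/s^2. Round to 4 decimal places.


Using the shallow-water approximation:
C = sqrt(g * d) = sqrt(9.81 * 1.15)
C = sqrt(11.2815)
C = 3.3588 m/s

3.3588


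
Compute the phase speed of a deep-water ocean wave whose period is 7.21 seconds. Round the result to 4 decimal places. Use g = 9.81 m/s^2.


We use the deep-water celerity formula:
C = g * T / (2 * pi)
C = 9.81 * 7.21 / (2 * 3.14159...)
C = 70.730100 / 6.283185
C = 11.2570 m/s

11.2570


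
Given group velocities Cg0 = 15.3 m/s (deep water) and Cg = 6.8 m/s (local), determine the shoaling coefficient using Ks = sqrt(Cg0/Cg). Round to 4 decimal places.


Ks = sqrt(Cg0 / Cg)
Ks = sqrt(15.3 / 6.8)
Ks = sqrt(2.2500)
Ks = 1.5000

1.5000


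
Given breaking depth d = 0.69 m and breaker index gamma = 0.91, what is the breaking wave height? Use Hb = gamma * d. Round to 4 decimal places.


Hb = gamma * d
Hb = 0.91 * 0.69
Hb = 0.6279 m

0.6279


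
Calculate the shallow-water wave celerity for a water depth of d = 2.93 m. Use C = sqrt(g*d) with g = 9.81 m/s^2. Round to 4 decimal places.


Using the shallow-water approximation:
C = sqrt(g * d) = sqrt(9.81 * 2.93)
C = sqrt(28.7433)
C = 5.3613 m/s

5.3613


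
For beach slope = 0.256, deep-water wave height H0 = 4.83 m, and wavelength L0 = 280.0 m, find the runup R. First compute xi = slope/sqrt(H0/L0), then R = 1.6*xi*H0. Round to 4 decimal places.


xi = slope / sqrt(H0/L0)
H0/L0 = 4.83/280.0 = 0.017250
sqrt(0.017250) = 0.131339
xi = 0.256 / 0.131339 = 1.949151
R = 1.6 * xi * H0 = 1.6 * 1.949151 * 4.83
R = 15.0630 m

15.0630


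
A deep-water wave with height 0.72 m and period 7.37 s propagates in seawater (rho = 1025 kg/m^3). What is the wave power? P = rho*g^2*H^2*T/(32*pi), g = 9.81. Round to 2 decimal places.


P = rho * g^2 * H^2 * T / (32 * pi)
P = 1025 * 9.81^2 * 0.72^2 * 7.37 / (32 * pi)
P = 1025 * 96.2361 * 0.5184 * 7.37 / 100.53096
P = 3748.82 W/m

3748.82


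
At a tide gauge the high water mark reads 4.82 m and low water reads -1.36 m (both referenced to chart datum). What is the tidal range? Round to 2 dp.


Tidal range = High water - Low water
Tidal range = 4.82 - (-1.36)
Tidal range = 6.18 m

6.18


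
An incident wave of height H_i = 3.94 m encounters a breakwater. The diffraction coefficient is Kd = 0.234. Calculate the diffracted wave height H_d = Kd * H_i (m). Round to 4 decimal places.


H_d = Kd * H_i
H_d = 0.234 * 3.94
H_d = 0.9220 m

0.9220


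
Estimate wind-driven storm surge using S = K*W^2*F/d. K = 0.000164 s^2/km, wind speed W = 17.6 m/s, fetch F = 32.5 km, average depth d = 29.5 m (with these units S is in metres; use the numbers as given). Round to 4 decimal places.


S = K * W^2 * F / d
W^2 = 17.6^2 = 309.76
S = 0.000164 * 309.76 * 32.5 / 29.5
Numerator = 0.000164 * 309.76 * 32.5 = 1.651021
S = 1.651021 / 29.5 = 0.0560 m

0.0560


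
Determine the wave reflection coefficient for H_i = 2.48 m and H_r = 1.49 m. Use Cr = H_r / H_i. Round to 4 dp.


Cr = H_r / H_i
Cr = 1.49 / 2.48
Cr = 0.6008

0.6008


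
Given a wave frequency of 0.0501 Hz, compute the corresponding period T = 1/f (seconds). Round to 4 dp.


T = 1 / f
T = 1 / 0.0501
T = 19.9601 s

19.9601


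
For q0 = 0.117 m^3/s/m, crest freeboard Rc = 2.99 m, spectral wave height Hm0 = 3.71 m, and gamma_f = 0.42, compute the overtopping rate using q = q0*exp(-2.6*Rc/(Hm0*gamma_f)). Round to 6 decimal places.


q = q0 * exp(-2.6 * Rc / (Hm0 * gamma_f))
Exponent = -2.6 * 2.99 / (3.71 * 0.42)
= -2.6 * 2.99 / 1.5582
= -4.989090
exp(-4.989090) = 0.006812
q = 0.117 * 0.006812
q = 0.000797 m^3/s/m

0.000797


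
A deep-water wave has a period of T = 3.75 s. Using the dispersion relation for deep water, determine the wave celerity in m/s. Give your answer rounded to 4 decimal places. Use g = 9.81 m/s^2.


We use the deep-water celerity formula:
C = g * T / (2 * pi)
C = 9.81 * 3.75 / (2 * 3.14159...)
C = 36.787500 / 6.283185
C = 5.8549 m/s

5.8549


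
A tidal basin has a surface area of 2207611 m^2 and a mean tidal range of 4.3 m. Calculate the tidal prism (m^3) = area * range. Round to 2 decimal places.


Tidal prism = Area * Tidal range
P = 2207611 * 4.3
P = 9492727.30 m^3

9492727.30


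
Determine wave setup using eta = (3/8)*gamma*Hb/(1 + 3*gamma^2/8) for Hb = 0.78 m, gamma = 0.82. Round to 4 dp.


eta = (3/8) * gamma * Hb / (1 + 3*gamma^2/8)
Numerator = (3/8) * 0.82 * 0.78 = 0.239850
Denominator = 1 + 3*0.82^2/8 = 1 + 0.252150 = 1.252150
eta = 0.239850 / 1.252150
eta = 0.1916 m

0.1916


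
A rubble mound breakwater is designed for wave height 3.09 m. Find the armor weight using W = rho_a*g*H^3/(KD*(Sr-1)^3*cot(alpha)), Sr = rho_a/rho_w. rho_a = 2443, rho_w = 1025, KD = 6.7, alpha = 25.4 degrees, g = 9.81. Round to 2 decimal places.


Sr = rho_a / rho_w = 2443 / 1025 = 2.383415
(Sr - 1) = 1.383415
(Sr - 1)^3 = 2.647629
cot(25.4) = 1 / tan(25.4) = 1 / 0.474835 = 2.105995
Numerator = 2443 * 9.81 * 3.09^3 = 707078.9570
Denominator = 6.7 * 2.647629 * 2.105995 = 37.358485
W = 707078.9570 / 37.358485
W = 18926.86 N

18926.86


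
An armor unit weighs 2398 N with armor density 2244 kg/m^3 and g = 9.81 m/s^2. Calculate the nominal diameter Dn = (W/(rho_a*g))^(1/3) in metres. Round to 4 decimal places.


V = W / (rho_a * g)
V = 2398 / (2244 * 9.81)
V = 2398 / 22013.64
V = 0.108932 m^3
Dn = V^(1/3) = 0.108932^(1/3)
Dn = 0.4776 m

0.4776


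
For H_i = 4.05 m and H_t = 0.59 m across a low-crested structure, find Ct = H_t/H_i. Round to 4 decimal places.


Ct = H_t / H_i
Ct = 0.59 / 4.05
Ct = 0.1457

0.1457


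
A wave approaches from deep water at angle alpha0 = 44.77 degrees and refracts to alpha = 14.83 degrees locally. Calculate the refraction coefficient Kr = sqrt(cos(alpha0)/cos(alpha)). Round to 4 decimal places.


Kr = sqrt(cos(alpha0) / cos(alpha))
cos(44.77) = 0.709940
cos(14.83) = 0.966690
Kr = sqrt(0.709940 / 0.966690)
Kr = sqrt(0.734403)
Kr = 0.8570

0.8570


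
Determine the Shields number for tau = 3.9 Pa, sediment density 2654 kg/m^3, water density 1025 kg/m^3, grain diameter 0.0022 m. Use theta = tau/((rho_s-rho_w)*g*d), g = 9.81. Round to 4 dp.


theta = tau / ((rho_s - rho_w) * g * d)
rho_s - rho_w = 2654 - 1025 = 1629
Denominator = 1629 * 9.81 * 0.0022 = 35.157078
theta = 3.9 / 35.157078
theta = 0.1109

0.1109


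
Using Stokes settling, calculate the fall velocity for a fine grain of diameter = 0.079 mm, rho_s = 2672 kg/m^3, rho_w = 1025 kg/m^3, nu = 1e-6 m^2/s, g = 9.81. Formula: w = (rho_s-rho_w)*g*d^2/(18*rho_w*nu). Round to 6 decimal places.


w = (rho_s - rho_w) * g * d^2 / (18 * rho_w * nu)
d = 0.079 mm = 0.000079 m
rho_s - rho_w = 2672 - 1025 = 1647
Numerator = 1647 * 9.81 * (0.000079)^2 = 0.000100836274
Denominator = 18 * 1025 * 1e-6 = 0.018450
w = 0.005465 m/s

0.005465


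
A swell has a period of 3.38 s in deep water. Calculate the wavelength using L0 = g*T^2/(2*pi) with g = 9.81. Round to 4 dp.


L0 = g * T^2 / (2 * pi)
L0 = 9.81 * 3.38^2 / (2 * pi)
L0 = 9.81 * 11.4244 / 6.28319
L0 = 112.0734 / 6.28319
L0 = 17.8370 m

17.8370


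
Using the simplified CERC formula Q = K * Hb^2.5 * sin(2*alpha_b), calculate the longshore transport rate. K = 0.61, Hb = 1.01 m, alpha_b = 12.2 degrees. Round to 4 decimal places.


Q = K * Hb^2.5 * sin(2 * alpha_b)
Hb^2.5 = 1.01^2.5 = 1.025188
sin(2 * 12.2) = sin(24.4) = 0.413104
Q = 0.61 * 1.025188 * 0.413104
Q = 0.2583 m^3/s

0.2583


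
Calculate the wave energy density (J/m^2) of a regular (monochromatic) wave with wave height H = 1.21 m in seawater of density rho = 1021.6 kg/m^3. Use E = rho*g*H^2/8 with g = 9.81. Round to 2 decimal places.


E = (1/8) * rho * g * H^2
E = (1/8) * 1021.6 * 9.81 * 1.21^2
E = 0.125 * 1021.6 * 9.81 * 1.4641
E = 1834.13 J/m^2

1834.13


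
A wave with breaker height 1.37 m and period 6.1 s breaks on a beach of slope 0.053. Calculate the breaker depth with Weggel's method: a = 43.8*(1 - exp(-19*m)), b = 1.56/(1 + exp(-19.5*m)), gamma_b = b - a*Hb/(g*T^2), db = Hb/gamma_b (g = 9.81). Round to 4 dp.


a = 43.8 * (1 - exp(-19 * m))
exp(-19 * 0.053) = exp(-1.0070) = 0.365313
a = 43.8 * (1 - 0.365313) = 27.799278
b = 1.56 / (1 + exp(-19.5 * m))
exp(-19.5 * 0.053) = exp(-1.0335) = 0.355760
b = 1.56 / (1 + 0.355760) = 1.150646
Hb / (g * T^2) = 1.37 / (9.81 * 6.1^2) = 1.37 / 365.0301 = 0.00375312
gamma_b = b - a * Hb/(g*T^2) = 1.150646 - 27.799278 * 0.00375312 = 1.046313
db = Hb / gamma_b = 1.37 / 1.046313
db = 1.3094 m

1.3094


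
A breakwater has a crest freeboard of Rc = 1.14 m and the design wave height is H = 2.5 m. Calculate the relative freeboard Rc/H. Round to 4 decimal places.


Relative freeboard = Rc / H
= 1.14 / 2.5
= 0.4560

0.4560


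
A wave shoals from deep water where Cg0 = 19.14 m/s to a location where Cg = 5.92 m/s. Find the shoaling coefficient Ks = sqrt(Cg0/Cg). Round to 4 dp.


Ks = sqrt(Cg0 / Cg)
Ks = sqrt(19.14 / 5.92)
Ks = sqrt(3.2331)
Ks = 1.7981

1.7981
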